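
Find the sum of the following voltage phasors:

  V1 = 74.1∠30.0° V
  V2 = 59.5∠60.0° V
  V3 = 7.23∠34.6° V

Step 1 — Convert each phasor to rectangular form:
  V1 = 74.1·(cos(30.0°) + j·sin(30.0°)) = 64.17 + j37.05 V
  V2 = 59.5·(cos(60.0°) + j·sin(60.0°)) = 29.75 + j51.53 V
  V3 = 7.23·(cos(34.6°) + j·sin(34.6°)) = 5.951 + j4.106 V
Step 2 — Sum components: V_total = 99.87 + j92.68 V.
Step 3 — Convert to polar: |V_total| = 136.3 V, ∠V_total = 42.9°.

V_total = 136.3∠42.9° V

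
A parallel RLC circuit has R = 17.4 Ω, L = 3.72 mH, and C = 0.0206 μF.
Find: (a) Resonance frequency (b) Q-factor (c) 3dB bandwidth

Step 1 — Resonance: ω₀ = 1/√(LC) = 1/√(0.00372·2.06e-08) = 1.142e+05 rad/s.
Step 2 — f₀ = ω₀/(2π) = 1.818e+04 Hz.
Step 3 — Parallel Q: Q = R/(ω₀L) = 17.4/(1.142e+05·0.00372) = 0.04095.
Step 4 — Bandwidth: Δω = ω₀/Q = 2.79e+06 rad/s; BW = Δω/(2π) = 4.44e+05 Hz.

(a) f₀ = 1.818e+04 Hz  (b) Q = 0.04095  (c) BW = 4.44e+05 Hz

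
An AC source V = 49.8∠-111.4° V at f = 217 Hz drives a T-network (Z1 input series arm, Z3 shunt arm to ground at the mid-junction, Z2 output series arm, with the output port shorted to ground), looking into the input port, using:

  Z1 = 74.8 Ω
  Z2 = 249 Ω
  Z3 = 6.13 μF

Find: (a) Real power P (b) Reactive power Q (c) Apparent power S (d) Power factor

Step 1 — Angular frequency: ω = 2π·f = 2π·217 = 1363 rad/s.
Step 2 — Component impedances:
  Z1: Z = R = 74.8 Ω
  Z2: Z = R = 249 Ω
  Z3: Z = 1/(jωC) = -j/(ω·C) = 0 - j119.6 Ω
Step 3 — With the output port shorted to ground, the output series arm Z2 runs from the junction to ground; the shunt arm Z3 also runs from the junction to ground. They appear in parallel: Z3 || Z2 = 46.71 - j97.2 Ω.
Step 4 — Series with input arm Z1: Z_in = Z1 + (Z3 || Z2) = 121.5 - j97.2 Ω = 155.6∠-38.7° Ω.
Step 5 — Source phasor: V = 49.8∠-111.4° V = -18.17 - j46.37 V.
Step 6 — Current: I = V / Z = 0.09496 - j0.3056 A = 0.32∠-72.7° A.
Step 7 — Complex power: S = V·I* = 12.45 - j9.956 VA.
Step 8 — Real power: P = Re(S) = 12.45 W.
Step 9 — Reactive power: Q = Im(S) = -9.956 VAR.
Step 10 — Apparent power: |S| = 15.94 VA.
Step 11 — Power factor: PF = P/|S| = 0.7809 (leading).

(a) P = 12.45 W  (b) Q = -9.956 VAR  (c) S = 15.94 VA  (d) PF = 0.7809 (leading)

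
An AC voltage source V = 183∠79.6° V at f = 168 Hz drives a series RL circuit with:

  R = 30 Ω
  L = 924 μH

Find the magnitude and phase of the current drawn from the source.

Step 1 — Angular frequency: ω = 2π·f = 2π·168 = 1056 rad/s.
Step 2 — Component impedances:
  R: Z = R = 30 Ω
  L: Z = jωL = j·1056·0.000924 = 0 + j0.9754 Ω
Step 3 — Series combination: Z_total = R + L = 30 + j0.9754 Ω = 30.02∠1.9° Ω.
Step 4 — Source phasor: V = 183∠79.6° V = 33.04 + j180 V.
Step 5 — Ohm's law: I = V / Z_total = (33.04 + j180) / (30 + j0.9754) = 1.295 + j5.958 A.
Step 6 — Convert to polar: |I| = 6.097 A, ∠I = 77.7°.

I = 6.097∠77.7° A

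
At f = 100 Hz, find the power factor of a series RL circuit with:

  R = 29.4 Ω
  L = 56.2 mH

Step 1 — Angular frequency: ω = 2π·f = 2π·100 = 628.3 rad/s.
Step 2 — Component impedances:
  R: Z = R = 29.4 Ω
  L: Z = jωL = j·628.3·0.0562 = 0 + j35.31 Ω
Step 3 — Series combination: Z_total = R + L = 29.4 + j35.31 Ω = 45.95∠50.2° Ω.
Step 4 — Power factor: PF = cos(φ) = Re(Z)/|Z| = 29.4/45.95 = 0.6398.
Step 5 — Type: Im(Z) = 35.31 ⇒ lagging (phase φ = 50.2°).

PF = 0.6398 (lagging, φ = 50.2°)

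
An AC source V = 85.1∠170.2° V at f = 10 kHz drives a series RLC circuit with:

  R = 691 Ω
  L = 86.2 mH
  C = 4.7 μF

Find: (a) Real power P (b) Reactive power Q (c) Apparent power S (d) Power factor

Step 1 — Angular frequency: ω = 2π·f = 2π·1e+04 = 6.283e+04 rad/s.
Step 2 — Component impedances:
  R: Z = R = 691 Ω
  L: Z = jωL = j·6.283e+04·0.0862 = 0 + j5416 Ω
  C: Z = 1/(jωC) = -j/(ω·C) = 0 - j3.386 Ω
Step 3 — Series combination: Z_total = R + L + C = 691 + j5413 Ω = 5457∠82.7° Ω.
Step 4 — Source phasor: V = 85.1∠170.2° V = -83.86 + j14.48 V.
Step 5 — Current: I = V / Z = 0.000687 + j0.01558 A = 0.0156∠87.5° A.
Step 6 — Complex power: S = V·I* = 0.1681 + j1.317 VA.
Step 7 — Real power: P = Re(S) = 0.1681 W.
Step 8 — Reactive power: Q = Im(S) = 1.317 VAR.
Step 9 — Apparent power: |S| = 1.327 VA.
Step 10 — Power factor: PF = P/|S| = 0.1266 (lagging).

(a) P = 0.1681 W  (b) Q = 1.317 VAR  (c) S = 1.327 VA  (d) PF = 0.1266 (lagging)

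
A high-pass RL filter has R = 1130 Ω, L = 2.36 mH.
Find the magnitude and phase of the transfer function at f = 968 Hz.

Step 1 — Angular frequency: ω = 2π·968 = 6082 rad/s.
Step 2 — Transfer function: H(jω) = jωL/(R + jωL).
Step 3 — Numerator jωL = j·14.35; denominator R + jωL = 1130 + j14.35.
Step 4 — H = 0.0001613 + j0.0127.
Step 5 — Magnitude: |H| = 0.0127 (-37.9 dB); phase: φ = 89.3°.

|H| = 0.0127 (-37.9 dB), φ = 89.3°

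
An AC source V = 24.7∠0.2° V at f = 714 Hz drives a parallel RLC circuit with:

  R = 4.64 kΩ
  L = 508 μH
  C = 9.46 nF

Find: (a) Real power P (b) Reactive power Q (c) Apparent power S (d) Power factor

Step 1 — Angular frequency: ω = 2π·f = 2π·714 = 4486 rad/s.
Step 2 — Component impedances:
  R: Z = R = 4640 Ω
  L: Z = jωL = j·4486·0.000508 = 0 + j2.279 Ω
  C: Z = 1/(jωC) = -j/(ω·C) = 0 - j2.356e+04 Ω
Step 3 — Parallel combination: 1/Z_total = 1/R + 1/L + 1/C; Z_total = 0.00112 + j2.279 Ω = 2.279∠90.0° Ω.
Step 4 — Source phasor: V = 24.7∠0.2° V = 24.7 + j0.08622 V.
Step 5 — Current: I = V / Z = 0.04315 - j10.84 A = 10.84∠-89.8° A.
Step 6 — Complex power: S = V·I* = 0.1315 + j267.7 VA.
Step 7 — Real power: P = Re(S) = 0.1315 W.
Step 8 — Reactive power: Q = Im(S) = 267.7 VAR.
Step 9 — Apparent power: |S| = 267.7 VA.
Step 10 — Power factor: PF = P/|S| = 0.0004912 (lagging).

(a) P = 0.1315 W  (b) Q = 267.7 VAR  (c) S = 267.7 VA  (d) PF = 0.0004912 (lagging)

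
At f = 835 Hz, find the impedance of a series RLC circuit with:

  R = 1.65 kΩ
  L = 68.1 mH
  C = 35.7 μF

Step 1 — Angular frequency: ω = 2π·f = 2π·835 = 5246 rad/s.
Step 2 — Component impedances:
  R: Z = R = 1650 Ω
  L: Z = jωL = j·5246·0.0681 = 0 + j357.3 Ω
  C: Z = 1/(jωC) = -j/(ω·C) = 0 - j5.339 Ω
Step 3 — Series combination: Z_total = R + L + C = 1650 + j351.9 Ω = 1687∠12.0° Ω.

Z = 1650 + j351.9 Ω = 1687∠12.0° Ω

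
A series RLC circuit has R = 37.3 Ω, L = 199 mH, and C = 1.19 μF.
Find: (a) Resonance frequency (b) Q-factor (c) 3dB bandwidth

Step 1 — Resonance: ω₀ = 1/√(LC) = 1/√(0.199·1.19e-06) = 2055 rad/s.
Step 2 — f₀ = ω₀/(2π) = 327.1 Hz.
Step 3 — Series Q: Q = ω₀L/R = 2055·0.199/37.3 = 10.96.
Step 4 — Bandwidth: Δω = ω₀/Q = 187.4 rad/s; BW = Δω/(2π) = 29.83 Hz.

(a) f₀ = 327.1 Hz  (b) Q = 10.96  (c) BW = 29.83 Hz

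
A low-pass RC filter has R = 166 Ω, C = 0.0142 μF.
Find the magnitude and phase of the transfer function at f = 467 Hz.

Step 1 — Angular frequency: ω = 2π·467 = 2934 rad/s.
Step 2 — Transfer function: H(jω) = 1/(1 + jωRC).
Step 3 — Denominator: 1 + jωRC = 1 + j·2934·166·1.42e-08 = 1 + j0.006917.
Step 4 — H = 1 - j0.006916.
Step 5 — Magnitude: |H| = 1 (-0.0 dB); phase: φ = -0.4°.

|H| = 1 (-0.0 dB), φ = -0.4°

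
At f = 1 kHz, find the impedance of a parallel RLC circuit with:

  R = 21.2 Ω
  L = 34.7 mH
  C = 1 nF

Step 1 — Angular frequency: ω = 2π·f = 2π·1000 = 6283 rad/s.
Step 2 — Component impedances:
  R: Z = R = 21.2 Ω
  L: Z = jωL = j·6283·0.0347 = 0 + j218 Ω
  C: Z = 1/(jωC) = -j/(ω·C) = 0 - j1.592e+05 Ω
Step 3 — Parallel combination: 1/Z_total = 1/R + 1/L + 1/C; Z_total = 21 + j2.039 Ω = 21.1∠5.5° Ω.

Z = 21 + j2.039 Ω = 21.1∠5.5° Ω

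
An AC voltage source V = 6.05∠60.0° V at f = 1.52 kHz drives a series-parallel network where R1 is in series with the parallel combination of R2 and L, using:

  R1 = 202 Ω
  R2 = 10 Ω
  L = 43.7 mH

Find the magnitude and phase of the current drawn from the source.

Step 1 — Angular frequency: ω = 2π·f = 2π·1520 = 9550 rad/s.
Step 2 — Component impedances:
  R1: Z = R = 202 Ω
  R2: Z = R = 10 Ω
  L: Z = jωL = j·9550·0.0437 = 0 + j417.4 Ω
Step 3 — Parallel branch: R2 || L = 1/(1/R2 + 1/L) = 9.994 + j0.2395 Ω.
Step 4 — Series with R1: Z_total = R1 + (R2 || L) = 212 + j0.2395 Ω = 212∠0.1° Ω.
Step 5 — Source phasor: V = 6.05∠60.0° V = 3.025 + j5.239 V.
Step 6 — Ohm's law: I = V / Z_total = (3.025 + j5.239) / (212 + j0.2395) = 0.0143 + j0.0247 A.
Step 7 — Convert to polar: |I| = 0.02854 A, ∠I = 59.9°.

I = 0.02854∠59.9° A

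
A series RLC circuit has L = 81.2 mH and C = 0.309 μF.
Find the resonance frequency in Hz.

Step 1 — Resonance condition Im(Z)=0 gives ω₀ = 1/√(LC).
Step 2 — ω₀ = 1/√(0.0812·3.09e-07) = 6313 rad/s.
Step 3 — f₀ = ω₀/(2π) = 1005 Hz.

f₀ = 1005 Hz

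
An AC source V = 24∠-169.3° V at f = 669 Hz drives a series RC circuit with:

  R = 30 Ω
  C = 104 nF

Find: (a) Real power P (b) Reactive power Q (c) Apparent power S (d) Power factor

Step 1 — Angular frequency: ω = 2π·f = 2π·669 = 4203 rad/s.
Step 2 — Component impedances:
  R: Z = R = 30 Ω
  C: Z = 1/(jωC) = -j/(ω·C) = 0 - j2287 Ω
Step 3 — Series combination: Z_total = R + C = 30 - j2287 Ω = 2288∠-89.2° Ω.
Step 4 — Source phasor: V = 24∠-169.3° V = -23.58 - j4.456 V.
Step 5 — Current: I = V / Z = 0.001812 - j0.01033 A = 0.01049∠-80.1° A.
Step 6 — Complex power: S = V·I* = 0.003302 - j0.2518 VA.
Step 7 — Real power: P = Re(S) = 0.003302 W.
Step 8 — Reactive power: Q = Im(S) = -0.2518 VAR.
Step 9 — Apparent power: |S| = 0.2518 VA.
Step 10 — Power factor: PF = P/|S| = 0.01311 (leading).

(a) P = 0.003302 W  (b) Q = -0.2518 VAR  (c) S = 0.2518 VA  (d) PF = 0.01311 (leading)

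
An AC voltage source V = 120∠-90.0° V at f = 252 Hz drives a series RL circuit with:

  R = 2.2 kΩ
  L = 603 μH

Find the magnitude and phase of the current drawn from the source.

Step 1 — Angular frequency: ω = 2π·f = 2π·252 = 1583 rad/s.
Step 2 — Component impedances:
  R: Z = R = 2200 Ω
  L: Z = jωL = j·1583·0.000603 = 0 + j0.9548 Ω
Step 3 — Series combination: Z_total = R + L = 2200 + j0.9548 Ω = 2200∠0.0° Ω.
Step 4 — Source phasor: V = 120∠-90.0° V = 0 - j120 V.
Step 5 — Ohm's law: I = V / Z_total = (0 - j120) / (2200 + j0.9548) = -2.367e-05 - j0.05455 A.
Step 6 — Convert to polar: |I| = 0.05455 A, ∠I = -90.0°.

I = 0.05455∠-90.0° A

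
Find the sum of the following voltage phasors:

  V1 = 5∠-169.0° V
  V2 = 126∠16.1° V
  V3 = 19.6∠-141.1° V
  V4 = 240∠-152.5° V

Step 1 — Convert each phasor to rectangular form:
  V1 = 5·(cos(-169.0°) + j·sin(-169.0°)) = -4.908 - j0.954 V
  V2 = 126·(cos(16.1°) + j·sin(16.1°)) = 121.1 + j34.94 V
  V3 = 19.6·(cos(-141.1°) + j·sin(-141.1°)) = -15.25 - j12.31 V
  V4 = 240·(cos(-152.5°) + j·sin(-152.5°)) = -212.9 - j110.8 V
Step 2 — Sum components: V_total = -112 - j89.14 V.
Step 3 — Convert to polar: |V_total| = 143.1 V, ∠V_total = -141.5°.

V_total = 143.1∠-141.5° V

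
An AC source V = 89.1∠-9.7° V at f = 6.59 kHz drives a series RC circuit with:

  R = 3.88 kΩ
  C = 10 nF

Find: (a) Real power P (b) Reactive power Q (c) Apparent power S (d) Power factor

Step 1 — Angular frequency: ω = 2π·f = 2π·6590 = 4.141e+04 rad/s.
Step 2 — Component impedances:
  R: Z = R = 3880 Ω
  C: Z = 1/(jωC) = -j/(ω·C) = 0 - j2415 Ω
Step 3 — Series combination: Z_total = R + C = 3880 - j2415 Ω = 4570∠-31.9° Ω.
Step 4 — Source phasor: V = 89.1∠-9.7° V = 87.83 - j15.01 V.
Step 5 — Current: I = V / Z = 0.01805 + j0.007366 A = 0.0195∠22.2° A.
Step 6 — Complex power: S = V·I* = 1.475 - j0.9179 VA.
Step 7 — Real power: P = Re(S) = 1.475 W.
Step 8 — Reactive power: Q = Im(S) = -0.9179 VAR.
Step 9 — Apparent power: |S| = 1.737 VA.
Step 10 — Power factor: PF = P/|S| = 0.849 (leading).

(a) P = 1.475 W  (b) Q = -0.9179 VAR  (c) S = 1.737 VA  (d) PF = 0.849 (leading)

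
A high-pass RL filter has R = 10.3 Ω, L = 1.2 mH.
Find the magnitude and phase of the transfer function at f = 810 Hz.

Step 1 — Angular frequency: ω = 2π·810 = 5089 rad/s.
Step 2 — Transfer function: H(jω) = jωL/(R + jωL).
Step 3 — Numerator jωL = j·6.107; denominator R + jωL = 10.3 + j6.107.
Step 4 — H = 0.2601 + j0.4387.
Step 5 — Magnitude: |H| = 0.51 (-5.8 dB); phase: φ = 59.3°.

|H| = 0.51 (-5.8 dB), φ = 59.3°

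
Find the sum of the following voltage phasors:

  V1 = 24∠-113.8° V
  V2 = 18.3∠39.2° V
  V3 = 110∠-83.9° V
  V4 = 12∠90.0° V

Step 1 — Convert each phasor to rectangular form:
  V1 = 24·(cos(-113.8°) + j·sin(-113.8°)) = -9.685 - j21.96 V
  V2 = 18.3·(cos(39.2°) + j·sin(39.2°)) = 14.18 + j11.57 V
  V3 = 110·(cos(-83.9°) + j·sin(-83.9°)) = 11.69 - j109.4 V
  V4 = 12·(cos(90.0°) + j·sin(90.0°)) = 0 + j12 V
Step 2 — Sum components: V_total = 16.19 - j107.8 V.
Step 3 — Convert to polar: |V_total| = 109 V, ∠V_total = -81.5°.

V_total = 109∠-81.5° V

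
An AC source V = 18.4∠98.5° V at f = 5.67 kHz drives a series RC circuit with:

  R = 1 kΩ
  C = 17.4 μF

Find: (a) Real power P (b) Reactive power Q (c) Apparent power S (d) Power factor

Step 1 — Angular frequency: ω = 2π·f = 2π·5670 = 3.563e+04 rad/s.
Step 2 — Component impedances:
  R: Z = R = 1000 Ω
  C: Z = 1/(jωC) = -j/(ω·C) = 0 - j1.613 Ω
Step 3 — Series combination: Z_total = R + C = 1000 - j1.613 Ω = 1000∠-0.1° Ω.
Step 4 — Source phasor: V = 18.4∠98.5° V = -2.72 + j18.2 V.
Step 5 — Current: I = V / Z = -0.002749 + j0.01819 A = 0.0184∠98.6° A.
Step 6 — Complex power: S = V·I* = 0.3386 - j0.0005462 VA.
Step 7 — Real power: P = Re(S) = 0.3386 W.
Step 8 — Reactive power: Q = Im(S) = -0.0005462 VAR.
Step 9 — Apparent power: |S| = 0.3386 VA.
Step 10 — Power factor: PF = P/|S| = 1 (leading).

(a) P = 0.3386 W  (b) Q = -0.0005462 VAR  (c) S = 0.3386 VA  (d) PF = 1 (leading)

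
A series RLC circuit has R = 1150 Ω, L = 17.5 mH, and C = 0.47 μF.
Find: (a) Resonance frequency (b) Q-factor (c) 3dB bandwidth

Step 1 — Resonance: ω₀ = 1/√(LC) = 1/√(0.0175·4.7e-07) = 1.103e+04 rad/s.
Step 2 — f₀ = ω₀/(2π) = 1755 Hz.
Step 3 — Series Q: Q = ω₀L/R = 1.103e+04·0.0175/1150 = 0.1678.
Step 4 — Bandwidth: Δω = ω₀/Q = 6.571e+04 rad/s; BW = Δω/(2π) = 1.046e+04 Hz.

(a) f₀ = 1755 Hz  (b) Q = 0.1678  (c) BW = 1.046e+04 Hz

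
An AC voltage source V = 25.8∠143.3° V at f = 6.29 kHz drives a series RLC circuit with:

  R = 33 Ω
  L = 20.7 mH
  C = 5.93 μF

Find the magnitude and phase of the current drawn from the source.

Step 1 — Angular frequency: ω = 2π·f = 2π·6290 = 3.952e+04 rad/s.
Step 2 — Component impedances:
  R: Z = R = 33 Ω
  L: Z = jωL = j·3.952e+04·0.0207 = 0 + j818.1 Ω
  C: Z = 1/(jωC) = -j/(ω·C) = 0 - j4.267 Ω
Step 3 — Series combination: Z_total = R + L + C = 33 + j813.8 Ω = 814.5∠87.7° Ω.
Step 4 — Source phasor: V = 25.8∠143.3° V = -20.69 + j15.42 V.
Step 5 — Ohm's law: I = V / Z_total = (-20.69 + j15.42) / (33 + j813.8) = 0.01789 + j0.02614 A.
Step 6 — Convert to polar: |I| = 0.03168 A, ∠I = 55.6°.

I = 0.03168∠55.6° A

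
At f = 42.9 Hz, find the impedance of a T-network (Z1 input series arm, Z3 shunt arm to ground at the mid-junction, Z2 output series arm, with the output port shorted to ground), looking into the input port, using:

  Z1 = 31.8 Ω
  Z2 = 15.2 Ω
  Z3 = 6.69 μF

Step 1 — Angular frequency: ω = 2π·f = 2π·42.9 = 269.5 rad/s.
Step 2 — Component impedances:
  Z1: Z = R = 31.8 Ω
  Z2: Z = R = 15.2 Ω
  Z3: Z = 1/(jωC) = -j/(ω·C) = 0 - j554.5 Ω
Step 3 — With the output port shorted to ground, the output series arm Z2 runs from the junction to ground; the shunt arm Z3 also runs from the junction to ground. They appear in parallel: Z3 || Z2 = 15.19 - j0.4163 Ω.
Step 4 — Series with input arm Z1: Z_in = Z1 + (Z3 || Z2) = 46.99 - j0.4163 Ω = 46.99∠-0.5° Ω.

Z = 46.99 - j0.4163 Ω = 46.99∠-0.5° Ω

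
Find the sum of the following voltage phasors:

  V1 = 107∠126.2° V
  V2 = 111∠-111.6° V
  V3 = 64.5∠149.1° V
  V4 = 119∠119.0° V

Step 1 — Convert each phasor to rectangular form:
  V1 = 107·(cos(126.2°) + j·sin(126.2°)) = -63.19 + j86.34 V
  V2 = 111·(cos(-111.6°) + j·sin(-111.6°)) = -40.86 - j103.2 V
  V3 = 64.5·(cos(149.1°) + j·sin(149.1°)) = -55.35 + j33.12 V
  V4 = 119·(cos(119.0°) + j·sin(119.0°)) = -57.69 + j104.1 V
Step 2 — Sum components: V_total = -217.1 + j120.3 V.
Step 3 — Convert to polar: |V_total| = 248.2 V, ∠V_total = 151.0°.

V_total = 248.2∠151.0° V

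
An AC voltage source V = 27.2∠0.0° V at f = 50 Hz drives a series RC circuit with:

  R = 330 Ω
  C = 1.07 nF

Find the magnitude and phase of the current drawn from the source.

Step 1 — Angular frequency: ω = 2π·f = 2π·50 = 314.2 rad/s.
Step 2 — Component impedances:
  R: Z = R = 330 Ω
  C: Z = 1/(jωC) = -j/(ω·C) = 0 - j2.975e+06 Ω
Step 3 — Series combination: Z_total = R + C = 330 - j2.975e+06 Ω = 2.975e+06∠-90.0° Ω.
Step 4 — Source phasor: V = 27.2∠0.0° V = 27.2 V.
Step 5 — Ohm's law: I = V / Z_total = (27.2) / (330 - j2.975e+06) = 1.014e-09 + j9.143e-06 A.
Step 6 — Convert to polar: |I| = 9.143e-06 A, ∠I = 90.0°.

I = 9.143e-06∠90.0° A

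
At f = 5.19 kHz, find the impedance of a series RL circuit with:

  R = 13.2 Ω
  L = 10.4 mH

Step 1 — Angular frequency: ω = 2π·f = 2π·5190 = 3.261e+04 rad/s.
Step 2 — Component impedances:
  R: Z = R = 13.2 Ω
  L: Z = jωL = j·3.261e+04·0.0104 = 0 + j339.1 Ω
Step 3 — Series combination: Z_total = R + L = 13.2 + j339.1 Ω = 339.4∠87.8° Ω.

Z = 13.2 + j339.1 Ω = 339.4∠87.8° Ω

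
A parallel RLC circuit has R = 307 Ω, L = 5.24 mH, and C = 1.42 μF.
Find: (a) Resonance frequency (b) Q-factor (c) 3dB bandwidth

Step 1 — Resonance: ω₀ = 1/√(LC) = 1/√(0.00524·1.42e-06) = 1.159e+04 rad/s.
Step 2 — f₀ = ω₀/(2π) = 1845 Hz.
Step 3 — Parallel Q: Q = R/(ω₀L) = 307/(1.159e+04·0.00524) = 5.054.
Step 4 — Bandwidth: Δω = ω₀/Q = 2294 rad/s; BW = Δω/(2π) = 365.1 Hz.

(a) f₀ = 1845 Hz  (b) Q = 5.054  (c) BW = 365.1 Hz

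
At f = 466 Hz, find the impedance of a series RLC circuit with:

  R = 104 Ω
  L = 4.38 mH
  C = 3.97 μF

Step 1 — Angular frequency: ω = 2π·f = 2π·466 = 2928 rad/s.
Step 2 — Component impedances:
  R: Z = R = 104 Ω
  L: Z = jωL = j·2928·0.00438 = 0 + j12.82 Ω
  C: Z = 1/(jωC) = -j/(ω·C) = 0 - j86.03 Ω
Step 3 — Series combination: Z_total = R + L + C = 104 - j73.2 Ω = 127.2∠-35.1° Ω.

Z = 104 - j73.2 Ω = 127.2∠-35.1° Ω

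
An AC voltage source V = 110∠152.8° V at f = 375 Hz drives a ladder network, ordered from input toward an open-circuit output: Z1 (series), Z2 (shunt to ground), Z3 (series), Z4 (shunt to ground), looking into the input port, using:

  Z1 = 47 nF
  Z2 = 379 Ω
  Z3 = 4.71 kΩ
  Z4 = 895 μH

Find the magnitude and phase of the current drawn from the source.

Step 1 — Angular frequency: ω = 2π·f = 2π·375 = 2356 rad/s.
Step 2 — Component impedances:
  Z1: Z = 1/(jωC) = -j/(ω·C) = 0 - j9030 Ω
  Z2: Z = R = 379 Ω
  Z3: Z = R = 4710 Ω
  Z4: Z = jωL = j·2356·0.000895 = 0 + j2.109 Ω
Step 3 — Ladder network (open output): work backward from the far end, alternating series and parallel combinations. Z_in = 350.8 - j9030 Ω = 9037∠-87.8° Ω.
Step 4 — Source phasor: V = 110∠152.8° V = -97.84 + j50.28 V.
Step 5 — Ohm's law: I = V / Z_total = (-97.84 + j50.28) / (350.8 - j9030) = -0.00598 - j0.0106 A.
Step 6 — Convert to polar: |I| = 0.01217 A, ∠I = -119.4°.

I = 0.01217∠-119.4° A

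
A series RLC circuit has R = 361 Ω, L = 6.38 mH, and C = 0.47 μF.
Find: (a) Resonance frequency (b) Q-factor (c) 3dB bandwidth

Step 1 — Resonance: ω₀ = 1/√(LC) = 1/√(0.00638·4.7e-07) = 1.826e+04 rad/s.
Step 2 — f₀ = ω₀/(2π) = 2906 Hz.
Step 3 — Series Q: Q = ω₀L/R = 1.826e+04·0.00638/361 = 0.3227.
Step 4 — Bandwidth: Δω = ω₀/Q = 5.658e+04 rad/s; BW = Δω/(2π) = 9005 Hz.

(a) f₀ = 2906 Hz  (b) Q = 0.3227  (c) BW = 9005 Hz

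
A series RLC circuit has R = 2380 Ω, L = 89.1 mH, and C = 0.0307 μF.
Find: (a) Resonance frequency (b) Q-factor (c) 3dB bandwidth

Step 1 — Resonance: ω₀ = 1/√(LC) = 1/√(0.0891·3.07e-08) = 1.912e+04 rad/s.
Step 2 — f₀ = ω₀/(2π) = 3043 Hz.
Step 3 — Series Q: Q = ω₀L/R = 1.912e+04·0.0891/2380 = 0.7158.
Step 4 — Bandwidth: Δω = ω₀/Q = 2.671e+04 rad/s; BW = Δω/(2π) = 4251 Hz.

(a) f₀ = 3043 Hz  (b) Q = 0.7158  (c) BW = 4251 Hz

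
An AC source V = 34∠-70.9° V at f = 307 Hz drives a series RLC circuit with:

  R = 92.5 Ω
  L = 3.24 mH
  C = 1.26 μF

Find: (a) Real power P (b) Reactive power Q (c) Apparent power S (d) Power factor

Step 1 — Angular frequency: ω = 2π·f = 2π·307 = 1929 rad/s.
Step 2 — Component impedances:
  R: Z = R = 92.5 Ω
  L: Z = jωL = j·1929·0.00324 = 0 + j6.25 Ω
  C: Z = 1/(jωC) = -j/(ω·C) = 0 - j411.4 Ω
Step 3 — Series combination: Z_total = R + L + C = 92.5 - j405.2 Ω = 415.6∠-77.1° Ω.
Step 4 — Source phasor: V = 34∠-70.9° V = 11.13 - j32.13 V.
Step 5 — Current: I = V / Z = 0.08132 + j0.008893 A = 0.08181∠6.2° A.
Step 6 — Complex power: S = V·I* = 0.619 - j2.712 VA.
Step 7 — Real power: P = Re(S) = 0.619 W.
Step 8 — Reactive power: Q = Im(S) = -2.712 VAR.
Step 9 — Apparent power: |S| = 2.781 VA.
Step 10 — Power factor: PF = P/|S| = 0.2226 (leading).

(a) P = 0.619 W  (b) Q = -2.712 VAR  (c) S = 2.781 VA  (d) PF = 0.2226 (leading)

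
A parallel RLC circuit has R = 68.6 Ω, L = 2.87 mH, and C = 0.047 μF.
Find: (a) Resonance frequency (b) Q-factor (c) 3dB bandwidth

Step 1 — Resonance: ω₀ = 1/√(LC) = 1/√(0.00287·4.7e-08) = 8.61e+04 rad/s.
Step 2 — f₀ = ω₀/(2π) = 1.37e+04 Hz.
Step 3 — Parallel Q: Q = R/(ω₀L) = 68.6/(8.61e+04·0.00287) = 0.2776.
Step 4 — Bandwidth: Δω = ω₀/Q = 3.102e+05 rad/s; BW = Δω/(2π) = 4.936e+04 Hz.

(a) f₀ = 1.37e+04 Hz  (b) Q = 0.2776  (c) BW = 4.936e+04 Hz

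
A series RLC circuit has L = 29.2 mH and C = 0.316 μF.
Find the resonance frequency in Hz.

Step 1 — Resonance condition Im(Z)=0 gives ω₀ = 1/√(LC).
Step 2 — ω₀ = 1/√(0.0292·3.16e-07) = 1.041e+04 rad/s.
Step 3 — f₀ = ω₀/(2π) = 1657 Hz.

f₀ = 1657 Hz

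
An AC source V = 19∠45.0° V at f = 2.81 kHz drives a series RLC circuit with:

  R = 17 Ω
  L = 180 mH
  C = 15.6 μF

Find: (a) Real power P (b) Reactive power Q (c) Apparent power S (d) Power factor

Step 1 — Angular frequency: ω = 2π·f = 2π·2810 = 1.766e+04 rad/s.
Step 2 — Component impedances:
  R: Z = R = 17 Ω
  L: Z = jωL = j·1.766e+04·0.18 = 0 + j3178 Ω
  C: Z = 1/(jωC) = -j/(ω·C) = 0 - j3.631 Ω
Step 3 — Series combination: Z_total = R + L + C = 17 + j3174 Ω = 3174∠89.7° Ω.
Step 4 — Source phasor: V = 19∠45.0° V = 13.44 + j13.44 V.
Step 5 — Current: I = V / Z = 0.004255 - j0.00421 A = 0.005985∠-44.7° A.
Step 6 — Complex power: S = V·I* = 0.000609 + j0.1137 VA.
Step 7 — Real power: P = Re(S) = 0.000609 W.
Step 8 — Reactive power: Q = Im(S) = 0.1137 VAR.
Step 9 — Apparent power: |S| = 0.1137 VA.
Step 10 — Power factor: PF = P/|S| = 0.005355 (lagging).

(a) P = 0.000609 W  (b) Q = 0.1137 VAR  (c) S = 0.1137 VA  (d) PF = 0.005355 (lagging)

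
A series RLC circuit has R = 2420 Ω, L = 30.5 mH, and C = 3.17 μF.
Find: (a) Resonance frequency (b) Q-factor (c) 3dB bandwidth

Step 1 — Resonance: ω₀ = 1/√(LC) = 1/√(0.0305·3.17e-06) = 3216 rad/s.
Step 2 — f₀ = ω₀/(2π) = 511.8 Hz.
Step 3 — Series Q: Q = ω₀L/R = 3216·0.0305/2420 = 0.04053.
Step 4 — Bandwidth: Δω = ω₀/Q = 7.934e+04 rad/s; BW = Δω/(2π) = 1.263e+04 Hz.

(a) f₀ = 511.8 Hz  (b) Q = 0.04053  (c) BW = 1.263e+04 Hz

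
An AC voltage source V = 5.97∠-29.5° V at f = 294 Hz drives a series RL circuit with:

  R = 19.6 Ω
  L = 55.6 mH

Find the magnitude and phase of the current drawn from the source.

Step 1 — Angular frequency: ω = 2π·f = 2π·294 = 1847 rad/s.
Step 2 — Component impedances:
  R: Z = R = 19.6 Ω
  L: Z = jωL = j·1847·0.0556 = 0 + j102.7 Ω
Step 3 — Series combination: Z_total = R + L = 19.6 + j102.7 Ω = 104.6∠79.2° Ω.
Step 4 — Source phasor: V = 5.97∠-29.5° V = 5.196 - j2.94 V.
Step 5 — Ohm's law: I = V / Z_total = (5.196 - j2.94) / (19.6 + j102.7) = -0.0183 - j0.05408 A.
Step 6 — Convert to polar: |I| = 0.0571 A, ∠I = -108.7°.

I = 0.0571∠-108.7° A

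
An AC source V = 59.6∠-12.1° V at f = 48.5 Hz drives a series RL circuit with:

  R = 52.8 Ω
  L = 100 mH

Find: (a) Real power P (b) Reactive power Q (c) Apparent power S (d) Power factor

Step 1 — Angular frequency: ω = 2π·f = 2π·48.5 = 304.7 rad/s.
Step 2 — Component impedances:
  R: Z = R = 52.8 Ω
  L: Z = jωL = j·304.7·0.1 = 0 + j30.47 Ω
Step 3 — Series combination: Z_total = R + L = 52.8 + j30.47 Ω = 60.96∠30.0° Ω.
Step 4 — Source phasor: V = 59.6∠-12.1° V = 58.28 - j12.49 V.
Step 5 — Current: I = V / Z = 0.7255 - j0.6553 A = 0.9776∠-42.1° A.
Step 6 — Complex power: S = V·I* = 50.47 + j29.13 VA.
Step 7 — Real power: P = Re(S) = 50.47 W.
Step 8 — Reactive power: Q = Im(S) = 29.13 VAR.
Step 9 — Apparent power: |S| = 58.27 VA.
Step 10 — Power factor: PF = P/|S| = 0.8661 (lagging).

(a) P = 50.47 W  (b) Q = 29.13 VAR  (c) S = 58.27 VA  (d) PF = 0.8661 (lagging)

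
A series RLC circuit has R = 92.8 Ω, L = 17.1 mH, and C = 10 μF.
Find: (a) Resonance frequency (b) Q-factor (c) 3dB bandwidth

Step 1 — Resonance: ω₀ = 1/√(LC) = 1/√(0.0171·1e-05) = 2418 rad/s.
Step 2 — f₀ = ω₀/(2π) = 384.9 Hz.
Step 3 — Series Q: Q = ω₀L/R = 2418·0.0171/92.8 = 0.4456.
Step 4 — Bandwidth: Δω = ω₀/Q = 5427 rad/s; BW = Δω/(2π) = 863.7 Hz.

(a) f₀ = 384.9 Hz  (b) Q = 0.4456  (c) BW = 863.7 Hz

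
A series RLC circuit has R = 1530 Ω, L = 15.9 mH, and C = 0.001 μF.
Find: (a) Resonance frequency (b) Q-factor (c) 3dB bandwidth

Step 1 — Resonance condition Im(Z)=0 gives ω₀ = 1/√(LC).
Step 2 — ω₀ = 1/√(0.0159·1e-09) = 2.508e+05 rad/s.
Step 3 — f₀ = ω₀/(2π) = 3.991e+04 Hz.
Step 4 — Series Q: Q = ω₀L/R = 2.508e+05·0.0159/1530 = 2.606.
Step 5 — 3dB bandwidth: Δω = ω₀/Q = 9.623e+04 rad/s; BW = Δω/(2π) = 1.531e+04 Hz.

(a) f₀ = 3.991e+04 Hz  (b) Q = 2.606  (c) BW = 1.531e+04 Hz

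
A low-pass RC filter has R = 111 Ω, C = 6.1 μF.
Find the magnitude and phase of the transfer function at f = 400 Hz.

Step 1 — Angular frequency: ω = 2π·400 = 2513 rad/s.
Step 2 — Transfer function: H(jω) = 1/(1 + jωRC).
Step 3 — Denominator: 1 + jωRC = 1 + j·2513·111·6.1e-06 = 1 + j1.702.
Step 4 — H = 0.2567 - j0.4368.
Step 5 — Magnitude: |H| = 0.5066 (-5.9 dB); phase: φ = -59.6°.

|H| = 0.5066 (-5.9 dB), φ = -59.6°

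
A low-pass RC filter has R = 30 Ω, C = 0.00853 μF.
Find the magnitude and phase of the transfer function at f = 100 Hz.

Step 1 — Angular frequency: ω = 2π·100 = 628.3 rad/s.
Step 2 — Transfer function: H(jω) = 1/(1 + jωRC).
Step 3 — Denominator: 1 + jωRC = 1 + j·628.3·30·8.53e-09 = 1 + j0.0001608.
Step 4 — H = 1 - j0.0001608.
Step 5 — Magnitude: |H| = 1 (-0.0 dB); phase: φ = -0.0°.

|H| = 1 (-0.0 dB), φ = -0.0°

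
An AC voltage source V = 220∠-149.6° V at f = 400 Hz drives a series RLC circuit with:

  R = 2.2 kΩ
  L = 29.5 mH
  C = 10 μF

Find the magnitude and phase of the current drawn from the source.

Step 1 — Angular frequency: ω = 2π·f = 2π·400 = 2513 rad/s.
Step 2 — Component impedances:
  R: Z = R = 2200 Ω
  L: Z = jωL = j·2513·0.0295 = 0 + j74.14 Ω
  C: Z = 1/(jωC) = -j/(ω·C) = 0 - j39.79 Ω
Step 3 — Series combination: Z_total = R + L + C = 2200 + j34.35 Ω = 2200∠0.9° Ω.
Step 4 — Source phasor: V = 220∠-149.6° V = -189.8 - j111.3 V.
Step 5 — Ohm's law: I = V / Z_total = (-189.8 - j111.3) / (2200 + j34.35) = -0.08702 - j0.04924 A.
Step 6 — Convert to polar: |I| = 0.09999 A, ∠I = -150.5°.

I = 0.09999∠-150.5° A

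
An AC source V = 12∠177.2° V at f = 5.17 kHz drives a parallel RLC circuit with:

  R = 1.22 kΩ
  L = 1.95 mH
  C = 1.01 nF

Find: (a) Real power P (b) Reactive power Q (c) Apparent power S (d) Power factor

Step 1 — Angular frequency: ω = 2π·f = 2π·5170 = 3.248e+04 rad/s.
Step 2 — Component impedances:
  R: Z = R = 1220 Ω
  L: Z = jωL = j·3.248e+04·0.00195 = 0 + j63.34 Ω
  C: Z = 1/(jωC) = -j/(ω·C) = 0 - j3.048e+04 Ω
Step 3 — Parallel combination: 1/Z_total = 1/R + 1/L + 1/C; Z_total = 3.294 + j63.3 Ω = 63.39∠87.0° Ω.
Step 4 — Source phasor: V = 12∠177.2° V = -11.99 + j0.5862 V.
Step 5 — Current: I = V / Z = -0.0005894 + j0.1893 A = 0.1893∠90.2° A.
Step 6 — Complex power: S = V·I* = 0.118 + j2.269 VA.
Step 7 — Real power: P = Re(S) = 0.118 W.
Step 8 — Reactive power: Q = Im(S) = 2.269 VAR.
Step 9 — Apparent power: |S| = 2.272 VA.
Step 10 — Power factor: PF = P/|S| = 0.05196 (lagging).

(a) P = 0.118 W  (b) Q = 2.269 VAR  (c) S = 2.272 VA  (d) PF = 0.05196 (lagging)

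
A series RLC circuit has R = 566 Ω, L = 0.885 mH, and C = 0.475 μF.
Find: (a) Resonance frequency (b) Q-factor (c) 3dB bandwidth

Step 1 — Resonance: ω₀ = 1/√(LC) = 1/√(0.000885·4.75e-07) = 4.877e+04 rad/s.
Step 2 — f₀ = ω₀/(2π) = 7763 Hz.
Step 3 — Series Q: Q = ω₀L/R = 4.877e+04·0.000885/566 = 0.07626.
Step 4 — Bandwidth: Δω = ω₀/Q = 6.395e+05 rad/s; BW = Δω/(2π) = 1.018e+05 Hz.

(a) f₀ = 7763 Hz  (b) Q = 0.07626  (c) BW = 1.018e+05 Hz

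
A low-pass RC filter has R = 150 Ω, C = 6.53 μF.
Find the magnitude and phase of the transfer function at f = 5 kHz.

Step 1 — Angular frequency: ω = 2π·5000 = 3.142e+04 rad/s.
Step 2 — Transfer function: H(jω) = 1/(1 + jωRC).
Step 3 — Denominator: 1 + jωRC = 1 + j·3.142e+04·150·6.53e-06 = 1 + j30.77.
Step 4 — H = 0.001055 - j0.03246.
Step 5 — Magnitude: |H| = 0.03248 (-29.8 dB); phase: φ = -88.1°.

|H| = 0.03248 (-29.8 dB), φ = -88.1°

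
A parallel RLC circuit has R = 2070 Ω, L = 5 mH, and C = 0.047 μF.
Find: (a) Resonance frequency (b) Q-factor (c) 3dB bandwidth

Step 1 — Resonance: ω₀ = 1/√(LC) = 1/√(0.005·4.7e-08) = 6.523e+04 rad/s.
Step 2 — f₀ = ω₀/(2π) = 1.038e+04 Hz.
Step 3 — Parallel Q: Q = R/(ω₀L) = 2070/(6.523e+04·0.005) = 6.346.
Step 4 — Bandwidth: Δω = ω₀/Q = 1.028e+04 rad/s; BW = Δω/(2π) = 1636 Hz.

(a) f₀ = 1.038e+04 Hz  (b) Q = 6.346  (c) BW = 1636 Hz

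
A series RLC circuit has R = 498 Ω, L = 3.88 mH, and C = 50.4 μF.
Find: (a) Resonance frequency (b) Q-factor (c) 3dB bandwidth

Step 1 — Resonance: ω₀ = 1/√(LC) = 1/√(0.00388·5.04e-05) = 2261 rad/s.
Step 2 — f₀ = ω₀/(2π) = 359.9 Hz.
Step 3 — Series Q: Q = ω₀L/R = 2261·0.00388/498 = 0.01762.
Step 4 — Bandwidth: Δω = ω₀/Q = 1.284e+05 rad/s; BW = Δω/(2π) = 2.043e+04 Hz.

(a) f₀ = 359.9 Hz  (b) Q = 0.01762  (c) BW = 2.043e+04 Hz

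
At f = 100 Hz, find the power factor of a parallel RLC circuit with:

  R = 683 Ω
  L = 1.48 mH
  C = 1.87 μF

Step 1 — Angular frequency: ω = 2π·f = 2π·100 = 628.3 rad/s.
Step 2 — Component impedances:
  R: Z = R = 683 Ω
  L: Z = jωL = j·628.3·0.00148 = 0 + j0.9299 Ω
  C: Z = 1/(jωC) = -j/(ω·C) = 0 - j851.1 Ω
Step 3 — Parallel combination: 1/Z_total = 1/R + 1/L + 1/C; Z_total = 0.001269 + j0.9309 Ω = 0.9309∠89.9° Ω.
Step 4 — Power factor: PF = cos(φ) = Re(Z)/|Z| = 0.001269/0.9309 = 0.001363.
Step 5 — Type: Im(Z) = 0.9309 ⇒ lagging (phase φ = 89.9°).

PF = 0.001363 (lagging, φ = 89.9°)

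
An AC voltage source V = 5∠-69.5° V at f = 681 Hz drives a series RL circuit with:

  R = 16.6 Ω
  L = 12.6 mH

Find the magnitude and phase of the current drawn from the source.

Step 1 — Angular frequency: ω = 2π·f = 2π·681 = 4279 rad/s.
Step 2 — Component impedances:
  R: Z = R = 16.6 Ω
  L: Z = jωL = j·4279·0.0126 = 0 + j53.91 Ω
Step 3 — Series combination: Z_total = R + L = 16.6 + j53.91 Ω = 56.41∠72.9° Ω.
Step 4 — Source phasor: V = 5∠-69.5° V = 1.751 - j4.683 V.
Step 5 — Ohm's law: I = V / Z_total = (1.751 - j4.683) / (16.6 + j53.91) = -0.07021 - j0.0541 A.
Step 6 — Convert to polar: |I| = 0.08863 A, ∠I = -142.4°.

I = 0.08863∠-142.4° A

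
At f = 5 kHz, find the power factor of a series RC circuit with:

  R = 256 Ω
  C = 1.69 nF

Step 1 — Angular frequency: ω = 2π·f = 2π·5000 = 3.142e+04 rad/s.
Step 2 — Component impedances:
  R: Z = R = 256 Ω
  C: Z = 1/(jωC) = -j/(ω·C) = 0 - j1.883e+04 Ω
Step 3 — Series combination: Z_total = R + C = 256 - j1.883e+04 Ω = 1.884e+04∠-89.2° Ω.
Step 4 — Power factor: PF = cos(φ) = Re(Z)/|Z| = 256/1.884e+04 = 0.01359.
Step 5 — Type: Im(Z) = -1.883e+04 ⇒ leading (phase φ = -89.2°).

PF = 0.01359 (leading, φ = -89.2°)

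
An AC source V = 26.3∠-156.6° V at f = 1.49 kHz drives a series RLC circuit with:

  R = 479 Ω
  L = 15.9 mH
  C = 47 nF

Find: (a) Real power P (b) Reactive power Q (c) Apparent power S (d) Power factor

Step 1 — Angular frequency: ω = 2π·f = 2π·1490 = 9362 rad/s.
Step 2 — Component impedances:
  R: Z = R = 479 Ω
  L: Z = jωL = j·9362·0.0159 = 0 + j148.9 Ω
  C: Z = 1/(jωC) = -j/(ω·C) = 0 - j2273 Ω
Step 3 — Series combination: Z_total = R + L + C = 479 - j2124 Ω = 2177∠-77.3° Ω.
Step 4 — Source phasor: V = 26.3∠-156.6° V = -24.14 - j10.44 V.
Step 5 — Current: I = V / Z = 0.002241 - j0.01187 A = 0.01208∠-79.3° A.
Step 6 — Complex power: S = V·I* = 0.0699 - j0.3099 VA.
Step 7 — Real power: P = Re(S) = 0.0699 W.
Step 8 — Reactive power: Q = Im(S) = -0.3099 VAR.
Step 9 — Apparent power: |S| = 0.3177 VA.
Step 10 — Power factor: PF = P/|S| = 0.22 (leading).

(a) P = 0.0699 W  (b) Q = -0.3099 VAR  (c) S = 0.3177 VA  (d) PF = 0.22 (leading)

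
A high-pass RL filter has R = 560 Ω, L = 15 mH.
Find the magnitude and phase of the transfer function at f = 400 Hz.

Step 1 — Angular frequency: ω = 2π·400 = 2513 rad/s.
Step 2 — Transfer function: H(jω) = jωL/(R + jωL).
Step 3 — Numerator jωL = j·37.7; denominator R + jωL = 560 + j37.7.
Step 4 — H = 0.004512 + j0.06702.
Step 5 — Magnitude: |H| = 0.06717 (-23.5 dB); phase: φ = 86.1°.

|H| = 0.06717 (-23.5 dB), φ = 86.1°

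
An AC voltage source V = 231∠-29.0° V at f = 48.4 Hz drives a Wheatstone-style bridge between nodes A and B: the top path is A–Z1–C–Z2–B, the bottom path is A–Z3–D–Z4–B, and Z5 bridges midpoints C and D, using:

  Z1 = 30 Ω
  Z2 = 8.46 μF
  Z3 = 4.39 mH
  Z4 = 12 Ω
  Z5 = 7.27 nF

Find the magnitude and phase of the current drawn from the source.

Step 1 — Angular frequency: ω = 2π·f = 2π·48.4 = 304.1 rad/s.
Step 2 — Component impedances:
  Z1: Z = R = 30 Ω
  Z2: Z = 1/(jωC) = -j/(ω·C) = 0 - j388.7 Ω
  Z3: Z = jωL = j·304.1·0.00439 = 0 + j1.335 Ω
  Z4: Z = R = 12 Ω
  Z5: Z = 1/(jωC) = -j/(ω·C) = 0 - j4.523e+05 Ω
Step 3 — Bridge requires nodal analysis (the Z5 bridge couples midpoints C and D, so the two paths cannot be reduced to a simple series/parallel combination). Setting node B to ground and injecting 1 A at node A, the 3-node admittance system at A, C, D solves to V_A = Z_AB = 12.04 + j0.9633 Ω = 12.08∠4.6° Ω.
Step 4 — Source phasor: V = 231∠-29.0° V = 202 - j112 V.
Step 5 — Ohm's law: I = V / Z_total = (202 - j112) / (12.04 + j0.9633) = 15.93 - j10.57 A.
Step 6 — Convert to polar: |I| = 19.12 A, ∠I = -33.6°.

I = 19.12∠-33.6° A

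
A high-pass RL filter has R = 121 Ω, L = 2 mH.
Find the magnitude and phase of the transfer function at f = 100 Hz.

Step 1 — Angular frequency: ω = 2π·100 = 628.3 rad/s.
Step 2 — Transfer function: H(jω) = jωL/(R + jωL).
Step 3 — Numerator jωL = j·1.257; denominator R + jωL = 121 + j1.257.
Step 4 — H = 0.0001078 + j0.01038.
Step 5 — Magnitude: |H| = 0.01038 (-39.7 dB); phase: φ = 89.4°.

|H| = 0.01038 (-39.7 dB), φ = 89.4°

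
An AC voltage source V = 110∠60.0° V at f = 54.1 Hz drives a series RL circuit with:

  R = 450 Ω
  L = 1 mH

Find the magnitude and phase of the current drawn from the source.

Step 1 — Angular frequency: ω = 2π·f = 2π·54.1 = 339.9 rad/s.
Step 2 — Component impedances:
  R: Z = R = 450 Ω
  L: Z = jωL = j·339.9·0.001 = 0 + j0.3399 Ω
Step 3 — Series combination: Z_total = R + L = 450 + j0.3399 Ω = 450∠0.0° Ω.
Step 4 — Source phasor: V = 110∠60.0° V = 55 + j95.26 V.
Step 5 — Ohm's law: I = V / Z_total = (55 + j95.26) / (450 + j0.3399) = 0.1224 + j0.2116 A.
Step 6 — Convert to polar: |I| = 0.2444 A, ∠I = 60.0°.

I = 0.2444∠60.0° A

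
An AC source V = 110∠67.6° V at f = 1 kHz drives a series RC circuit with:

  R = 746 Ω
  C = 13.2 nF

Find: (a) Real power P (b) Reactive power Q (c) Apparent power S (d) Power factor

Step 1 — Angular frequency: ω = 2π·f = 2π·1000 = 6283 rad/s.
Step 2 — Component impedances:
  R: Z = R = 746 Ω
  C: Z = 1/(jωC) = -j/(ω·C) = 0 - j1.206e+04 Ω
Step 3 — Series combination: Z_total = R + C = 746 - j1.206e+04 Ω = 1.208e+04∠-86.5° Ω.
Step 4 — Source phasor: V = 110∠67.6° V = 41.92 + j101.7 V.
Step 5 — Current: I = V / Z = -0.008188 + j0.003983 A = 0.009106∠154.1° A.
Step 6 — Complex power: S = V·I* = 0.06185 - j0.9997 VA.
Step 7 — Real power: P = Re(S) = 0.06185 W.
Step 8 — Reactive power: Q = Im(S) = -0.9997 VAR.
Step 9 — Apparent power: |S| = 1.002 VA.
Step 10 — Power factor: PF = P/|S| = 0.06175 (leading).

(a) P = 0.06185 W  (b) Q = -0.9997 VAR  (c) S = 1.002 VA  (d) PF = 0.06175 (leading)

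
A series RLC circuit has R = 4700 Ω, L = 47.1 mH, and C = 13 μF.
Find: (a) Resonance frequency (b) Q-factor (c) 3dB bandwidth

Step 1 — Resonance condition Im(Z)=0 gives ω₀ = 1/√(LC).
Step 2 — ω₀ = 1/√(0.0471·1.3e-05) = 1278 rad/s.
Step 3 — f₀ = ω₀/(2π) = 203.4 Hz.
Step 4 — Series Q: Q = ω₀L/R = 1278·0.0471/4700 = 0.01281.
Step 5 — 3dB bandwidth: Δω = ω₀/Q = 9.979e+04 rad/s; BW = Δω/(2π) = 1.588e+04 Hz.

(a) f₀ = 203.4 Hz  (b) Q = 0.01281  (c) BW = 1.588e+04 Hz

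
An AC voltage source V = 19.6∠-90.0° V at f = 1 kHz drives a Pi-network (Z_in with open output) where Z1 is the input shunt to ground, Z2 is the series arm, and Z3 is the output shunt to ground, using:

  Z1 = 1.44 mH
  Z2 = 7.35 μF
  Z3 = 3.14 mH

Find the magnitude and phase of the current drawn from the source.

Step 1 — Angular frequency: ω = 2π·f = 2π·1000 = 6283 rad/s.
Step 2 — Component impedances:
  Z1: Z = jωL = j·6283·0.00144 = 0 + j9.048 Ω
  Z2: Z = 1/(jωC) = -j/(ω·C) = 0 - j21.65 Ω
  Z3: Z = jωL = j·6283·0.00314 = 0 + j19.73 Ω
Step 3 — With open output, the series arm Z2 and the output shunt Z3 appear in series to ground: Z2 + Z3 = 0 - j1.925 Ω.
Step 4 — Parallel with input shunt Z1: Z_in = Z1 || (Z2 + Z3) = 0 - j2.444 Ω = 2.444∠-90.0° Ω.
Step 5 — Source phasor: V = 19.6∠-90.0° V = 0 - j19.6 V.
Step 6 — Ohm's law: I = V / Z_total = (0 - j19.6) / (0 - j2.444) = 8.018 A.
Step 7 — Convert to polar: |I| = 8.018 A, ∠I = 0.0°.

I = 8.018∠0.0° A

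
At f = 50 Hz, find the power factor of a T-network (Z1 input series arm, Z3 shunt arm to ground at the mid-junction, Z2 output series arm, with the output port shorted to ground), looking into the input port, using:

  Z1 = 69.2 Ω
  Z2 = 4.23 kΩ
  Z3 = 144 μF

Step 1 — Angular frequency: ω = 2π·f = 2π·50 = 314.2 rad/s.
Step 2 — Component impedances:
  Z1: Z = R = 69.2 Ω
  Z2: Z = R = 4230 Ω
  Z3: Z = 1/(jωC) = -j/(ω·C) = 0 - j22.1 Ω
Step 3 — With the output port shorted to ground, the output series arm Z2 runs from the junction to ground; the shunt arm Z3 also runs from the junction to ground. They appear in parallel: Z3 || Z2 = 0.1155 - j22.1 Ω.
Step 4 — Series with input arm Z1: Z_in = Z1 + (Z3 || Z2) = 69.32 - j22.1 Ω = 72.75∠-17.7° Ω.
Step 5 — Power factor: PF = cos(φ) = Re(Z)/|Z| = 69.316/72.755 = 0.9527.
Step 6 — Type: Im(Z) = -22.1 ⇒ leading (phase φ = -17.7°).

PF = 0.9527 (leading, φ = -17.7°)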